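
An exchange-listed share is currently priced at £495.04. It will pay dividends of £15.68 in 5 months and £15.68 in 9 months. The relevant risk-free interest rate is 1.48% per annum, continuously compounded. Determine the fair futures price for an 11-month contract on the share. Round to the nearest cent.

£470.29

PV(dividends) I = 15.68·e^(−0.0148·5/12) + 15.68·e^(−0.0148·9/12)
I = 15.5836 + 15.5069 = 31.0905
F = (S − I)·e^(rT) = (495.04 − 31.0905) · e^(0.0148·11/12)
= 463.9495 · e^0.013567 = 463.9495 × 1.013659 = £470.29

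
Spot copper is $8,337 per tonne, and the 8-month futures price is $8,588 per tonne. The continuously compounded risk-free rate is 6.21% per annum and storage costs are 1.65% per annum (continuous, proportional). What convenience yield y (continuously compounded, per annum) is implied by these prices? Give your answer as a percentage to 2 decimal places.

F = S·e^((r+u−y)T) ⇒ (r+u−y) = ln(F/S)/T
ln(8588/8337) = 0.029662; /T ⇒ 0.044493
y = r + u − ln(F/S)/T = 0.0621 + 0.0165 − 0.044493 = 0.034107
y = 3.41%

3.41%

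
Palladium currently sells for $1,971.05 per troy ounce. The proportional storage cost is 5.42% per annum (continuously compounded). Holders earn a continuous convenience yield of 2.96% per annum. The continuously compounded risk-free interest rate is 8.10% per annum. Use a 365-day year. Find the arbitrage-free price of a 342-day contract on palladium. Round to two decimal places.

Net carry = r + u − y = 0.0810 + 0.0542 − 0.0296 = 0.1056
F = S·e^((r+u−y)T) = 1971.05 · e^(0.1056 × 342/365) = 1971.05 · e^0.09894575
= 1971.05 × 1.10400641 = $2,176.05 per troy ounce

$2,176.05 per troy ounce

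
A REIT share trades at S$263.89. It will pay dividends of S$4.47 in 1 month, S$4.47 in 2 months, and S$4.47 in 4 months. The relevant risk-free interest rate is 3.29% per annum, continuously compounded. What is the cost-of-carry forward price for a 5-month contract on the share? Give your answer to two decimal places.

S$254.02

PV(dividends) I = 4.47·e^(−0.0329·1/12) + 4.47·e^(−0.0329·2/12) + 4.47·e^(−0.0329·4/12)
I = 4.4578 + 4.4456 + 4.4212 = 13.3246
F = (S − I)·e^(rT) = (263.89 − 13.3246) · e^(0.0329·5/12)
= 250.5654 · e^0.013708 = 250.5654 × 1.013802 = S$254.02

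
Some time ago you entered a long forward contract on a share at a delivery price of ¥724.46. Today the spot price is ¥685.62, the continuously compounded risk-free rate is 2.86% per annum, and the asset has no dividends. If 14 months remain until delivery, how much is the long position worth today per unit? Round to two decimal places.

-¥15.07

Current fair forward for the remaining 14 months: F = S·e^(r·T), r = 0.0286
F = 685.62 · e^(0.0286 × 14/12) = 685.62 × 1.033930 = 708.8831
Value of long forward = (F − K)·e^(−rT) = (708.8831 − 724.46) · e^(−0.0286·14/12)
= -15.5769 × 0.967184 = -15.07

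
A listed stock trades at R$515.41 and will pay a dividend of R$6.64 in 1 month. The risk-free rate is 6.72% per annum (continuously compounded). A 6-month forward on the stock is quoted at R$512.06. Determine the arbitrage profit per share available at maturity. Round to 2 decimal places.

R$14.13 per share

PV(dividends) I = 6.64·e^(−0.0672·1/12) = 6.6029
Fair forward F* = (S − I)·e^(rT) = (515.41 − 6.6029)·e^0.033600 = 508.8071 × 1.034171 = 526.1935
Market R$512.06 < fair 526.1935: forward underpriced → reverse cash-and-carry (short the stock, invest proceeds at r, pay the dividends, go long the forward).
Profit at T = |F_mkt − F*| = |512.06 − 526.1935| = R$14.13 per share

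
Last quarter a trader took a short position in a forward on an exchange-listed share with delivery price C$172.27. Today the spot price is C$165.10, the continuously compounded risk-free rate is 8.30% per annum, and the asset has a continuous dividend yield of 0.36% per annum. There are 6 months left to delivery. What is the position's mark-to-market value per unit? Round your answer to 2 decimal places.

C$0.46

Current fair forward for the remaining 6 months: F = S·e^((r − q)·T), (r − q) = 0.0830 − 0.0036 = 0.0794
F = 165.10 · e^(0.0794 × 6/12) = 165.10 × 1.040499 = 171.7864
Value of long forward = (F − K)·e^(−rT) = (171.7864 − 172.27) · e^(−0.0830·6/12)
= -0.4836 × 0.959349 = -0.46
Short position value = −(long value) = C$0.46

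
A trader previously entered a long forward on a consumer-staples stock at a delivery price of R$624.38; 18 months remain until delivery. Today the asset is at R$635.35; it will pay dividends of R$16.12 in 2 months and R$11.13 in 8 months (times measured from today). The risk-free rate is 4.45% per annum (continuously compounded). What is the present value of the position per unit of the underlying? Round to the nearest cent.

PV(remaining dividends) I = 16.12·e^(−0.0445·2/12) + 11.13·e^(−0.0445·8/12) = 26.8055
Current forward F = (S − I)·e^(rT) = (635.35 − 26.8055)·e^(0.0445·18/12) = 608.5445 × 1.069028 = 650.5511
Value (long) = (F − K)·e^(−rT) = (650.5511 − 624.38) × 0.935429 = 24.4812
Value = R$24.48

R$24.48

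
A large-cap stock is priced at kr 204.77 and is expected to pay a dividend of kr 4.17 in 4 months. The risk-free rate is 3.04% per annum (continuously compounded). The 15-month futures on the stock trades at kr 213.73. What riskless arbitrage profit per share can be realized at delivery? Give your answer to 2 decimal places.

kr 5.32 per share

PV(dividends) I = 4.17·e^(−0.0304·4/12) = 4.1280
Fair futures F* = (S − I)·e^(rT) = (204.77 − 4.1280)·e^0.038000 = 200.6420 × 1.038731 = 208.4131
Market kr 213.73 > fair 208.4131: forward overpriced → cash-and-carry (borrow at r, buy the stock and collect the dividends, short the forward).
Profit at T = |F_mkt − F*| = |213.73 − 208.4131| = kr 5.32 per share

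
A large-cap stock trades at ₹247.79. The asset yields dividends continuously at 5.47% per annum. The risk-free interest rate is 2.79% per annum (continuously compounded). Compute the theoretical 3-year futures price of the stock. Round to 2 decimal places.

₹228.65

F = S·e^((r − q)T) = 247.79 · e^((0.0279 − 0.0547) × 3)
= 247.79 · e^-0.080400 = 247.79 × 0.922747
F = ₹228.65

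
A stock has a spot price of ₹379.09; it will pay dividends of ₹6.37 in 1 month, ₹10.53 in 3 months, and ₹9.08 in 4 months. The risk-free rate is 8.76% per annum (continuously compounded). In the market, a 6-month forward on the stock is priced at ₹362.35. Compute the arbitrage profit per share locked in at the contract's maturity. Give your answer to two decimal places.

PV(dividends) I = 6.37·e^(−0.0876·1/12) + 10.53·e^(−0.0876·3/12) + 9.08·e^(−0.0876·4/12) = 25.4443
Fair forward F* = (S − I)·e^(rT) = (379.09 − 25.4443)·e^0.043800 = 353.6457 × 1.044773 = 369.4795
Market ₹362.35 < fair 369.4795: forward underpriced → reverse cash-and-carry (short the stock, invest proceeds at r, pay the dividends, go long the forward).
Profit at T = |F_mkt − F*| = |362.35 − 369.4795| = ₹7.13 per share

₹7.13 per share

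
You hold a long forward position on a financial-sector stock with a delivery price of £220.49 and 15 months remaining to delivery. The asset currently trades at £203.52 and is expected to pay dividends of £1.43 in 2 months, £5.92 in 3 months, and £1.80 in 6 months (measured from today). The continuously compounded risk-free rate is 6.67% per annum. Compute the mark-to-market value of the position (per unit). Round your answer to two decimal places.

-£8.31

PV(remaining dividends) I = 1.43·e^(−0.0667·2/12) + 5.92·e^(−0.0667·3/12) + 1.80·e^(−0.0667·6/12) = 8.9773
Current forward F = (S − I)·e^(rT) = (203.52 − 8.9773)·e^(0.0667·15/12) = 194.5427 × 1.086949 = 211.4580
Value (long) = (F − K)·e^(−rT) = (211.4580 − 220.49) × 0.920006 = -8.3095
Value = -£8.31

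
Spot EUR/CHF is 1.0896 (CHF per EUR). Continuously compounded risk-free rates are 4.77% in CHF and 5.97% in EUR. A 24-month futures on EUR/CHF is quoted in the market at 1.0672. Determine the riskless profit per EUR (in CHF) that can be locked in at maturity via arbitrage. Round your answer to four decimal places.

0.0034 per EUR (in CHF)

Fair futures: F* = S·e^(carry·T), with carry = (r_CHF − r_EUR) = 0.0477 − 0.0597 = -0.0120
F* = 1.0896 · e^(-0.0120 × 24/12) = 1.0896 · e^-0.024000 = 1.0896 × 0.976286 = 1.0638
Market 1.0672 > fair 1.0638: forward overpriced → cash-and-carry (buy spot, short the forward).
At maturity, profit = |F_mkt − F*| = |1.0672 − 1.0638| = 0.0034 per EUR (in CHF)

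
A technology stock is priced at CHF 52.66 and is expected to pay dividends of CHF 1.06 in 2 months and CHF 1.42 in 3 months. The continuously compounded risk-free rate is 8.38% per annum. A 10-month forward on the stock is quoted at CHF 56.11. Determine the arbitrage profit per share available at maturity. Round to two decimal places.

PV(dividends) I = 1.06·e^(−0.0838·2/12) + 1.42·e^(−0.0838·3/12) = 2.4359
Fair forward F* = (S − I)·e^(rT) = (52.66 − 2.4359)·e^0.069833 = 50.2241 × 1.072329 = 53.8568
Market CHF 56.11 > fair 53.8568: forward overpriced → cash-and-carry (borrow at r, buy the stock and collect the dividends, short the forward).
Profit at T = |F_mkt − F*| = |56.11 − 53.8568| = CHF 2.25 per share

CHF 2.25 per share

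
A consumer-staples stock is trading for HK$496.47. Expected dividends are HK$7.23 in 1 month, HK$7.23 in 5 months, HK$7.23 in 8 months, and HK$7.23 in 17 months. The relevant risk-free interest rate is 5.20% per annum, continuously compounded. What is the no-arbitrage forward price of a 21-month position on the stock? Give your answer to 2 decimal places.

HK$513.13

PV(dividends) I = 7.23·e^(−0.0520·1/12) + 7.23·e^(−0.0520·5/12) + 7.23·e^(−0.0520·8/12) + 7.23·e^(−0.0520·17/12)
I = 7.1987 + 7.0750 + 6.9837 + 6.7165 = 27.9739
F = (S − I)·e^(rT) = (496.47 − 27.9739) · e^(0.0520·21/12)
= 468.4961 · e^0.091000 = 468.4961 × 1.095269 = HK$513.13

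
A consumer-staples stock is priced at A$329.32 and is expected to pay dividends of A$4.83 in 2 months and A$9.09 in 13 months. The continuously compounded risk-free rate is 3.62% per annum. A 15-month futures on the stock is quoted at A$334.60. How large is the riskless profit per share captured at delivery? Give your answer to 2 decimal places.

A$4.20 per share

PV(dividends) I = 4.83·e^(−0.0362·2/12) + 9.09·e^(−0.0362·13/12) = 13.5414
Fair futures F* = (S − I)·e^(rT) = (329.32 − 13.5414)·e^0.045250 = 315.7786 × 1.046289 = 330.3957
Market A$334.60 > fair 330.3957: forward overpriced → cash-and-carry (borrow at r, buy the stock and collect the dividends, short the forward).
Profit at T = |F_mkt − F*| = |334.60 − 330.3957| = A$4.20 per share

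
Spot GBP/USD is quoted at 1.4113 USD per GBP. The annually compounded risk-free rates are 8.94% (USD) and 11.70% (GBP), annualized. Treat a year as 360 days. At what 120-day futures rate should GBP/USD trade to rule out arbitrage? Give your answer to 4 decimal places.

1.3996

By covered interest parity, F = S · (1+r_USD)^T / (1+r_GBP)^T
= 1.4113 × 1.028954 / 1.037571 = 1.4113 × 0.991695
F = 1.3996 USD per GBP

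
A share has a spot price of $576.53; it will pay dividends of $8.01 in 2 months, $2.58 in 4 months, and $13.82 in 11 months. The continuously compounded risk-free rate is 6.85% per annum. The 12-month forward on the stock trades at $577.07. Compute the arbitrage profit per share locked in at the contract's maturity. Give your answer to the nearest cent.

PV(dividends) I = 8.01·e^(−0.0685·2/12) + 2.58·e^(−0.0685·4/12) + 13.82·e^(−0.0685·11/12) = 23.4197
Fair forward F* = (S − I)·e^(rT) = (576.53 − 23.4197)·e^0.068500 = 553.1103 × 1.070901 = 592.3264
Market $577.07 < fair 592.3264: forward underpriced → reverse cash-and-carry (short the stock, invest proceeds at r, pay the dividends, go long the forward).
Profit at T = |F_mkt − F*| = |577.07 − 592.3264| = $15.26 per share

$15.26 per share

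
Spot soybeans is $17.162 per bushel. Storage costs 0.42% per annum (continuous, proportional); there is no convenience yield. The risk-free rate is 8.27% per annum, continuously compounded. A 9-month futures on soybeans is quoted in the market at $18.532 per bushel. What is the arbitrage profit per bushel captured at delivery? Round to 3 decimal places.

Fair futures: F* = S·e^(carry·T), with carry = (r + u) = 0.0827 + 0.0042 = 0.0869
F* = 17.162 · e^(0.0869 × 9/12) = 17.162 · e^0.065175 = 17.162 × 1.067346 = $18.3178
Market $18.532 > fair $18.3178: forward overpriced → cash-and-carry (buy spot, short the forward).
At maturity, profit = |F_mkt − F*| = |18.532 − 18.3178| = $0.214 per bushel

$0.214 per bushel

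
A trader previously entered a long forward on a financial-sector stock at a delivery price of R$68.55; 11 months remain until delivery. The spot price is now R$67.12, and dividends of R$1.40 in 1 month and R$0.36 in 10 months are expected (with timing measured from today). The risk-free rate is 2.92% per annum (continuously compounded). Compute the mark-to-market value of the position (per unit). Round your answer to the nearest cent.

-R$1.37

PV(remaining dividends) I = 1.40·e^(−0.0292·1/12) + 0.36·e^(−0.0292·10/12) = 1.7479
Current forward F = (S − I)·e^(rT) = (67.12 − 1.7479)·e^(0.0292·11/12) = 65.3721 × 1.027128 = 67.1455
Value (long) = (F − K)·e^(−rT) = (67.1455 − 68.55) × 0.973588 = -1.3674
Value = -R$1.37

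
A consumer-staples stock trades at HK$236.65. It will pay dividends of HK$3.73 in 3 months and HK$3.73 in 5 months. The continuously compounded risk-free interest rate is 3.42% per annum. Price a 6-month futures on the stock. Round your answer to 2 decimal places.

HK$233.23

PV(dividends) I = 3.73·e^(−0.0342·3/12) + 3.73·e^(−0.0342·5/12)
I = 3.6982 + 3.6772 = 7.3754
F = (S − I)·e^(rT) = (236.65 − 7.3754) · e^(0.0342·6/12)
= 229.2746 · e^0.017100 = 229.2746 × 1.017247 = HK$233.23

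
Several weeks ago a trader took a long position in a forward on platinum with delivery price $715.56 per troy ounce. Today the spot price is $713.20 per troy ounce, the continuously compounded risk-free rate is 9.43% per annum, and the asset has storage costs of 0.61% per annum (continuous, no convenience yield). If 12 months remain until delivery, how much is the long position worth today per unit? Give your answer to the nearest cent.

$66.40 per troy ounce

Current fair forward for the remaining 12 months: F = S·e^((r + u)·T), (r + u) = 0.0943 + 0.0061 = 0.1004
F = 713.20 · e^(0.1004 × 12/12) = 713.20 × 1.105613 = 788.5232
Value of long forward = (F − K)·e^(−rT) = (788.5232 − 715.56) · e^(−0.0943·12/12)
= 72.9632 × 0.910010 = 66.40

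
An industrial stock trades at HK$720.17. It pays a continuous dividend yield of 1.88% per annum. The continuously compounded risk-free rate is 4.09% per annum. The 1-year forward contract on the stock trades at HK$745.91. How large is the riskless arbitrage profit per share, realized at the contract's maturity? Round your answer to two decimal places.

HK$9.65 per share

Fair forward: F* = S·e^(carry·T), with carry = (r − q) = 0.0409 − 0.0188 = 0.0221
F* = 720.17 · e^(0.0221 × 1) = 720.17 · e^0.022100 = 720.17 × 1.022346 = HK$736.2629
Market HK$745.91 > fair HK$736.2629: forward overpriced → cash-and-carry (buy spot, short the forward).
At maturity, profit = |F_mkt − F*| = |745.91 − 736.2629| = HK$9.65 per share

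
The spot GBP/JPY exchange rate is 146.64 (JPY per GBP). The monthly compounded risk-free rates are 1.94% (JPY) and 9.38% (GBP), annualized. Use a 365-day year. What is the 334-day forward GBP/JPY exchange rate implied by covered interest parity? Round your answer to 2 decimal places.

137.03

By covered interest parity, F = S · (1+r_JPY/12)^(12T) / (1+r_GBP/12)^(12T)
= 146.64 × 1.017896 / 1.089261 = 146.64 × 0.934483
F = 137.03 JPY per GBP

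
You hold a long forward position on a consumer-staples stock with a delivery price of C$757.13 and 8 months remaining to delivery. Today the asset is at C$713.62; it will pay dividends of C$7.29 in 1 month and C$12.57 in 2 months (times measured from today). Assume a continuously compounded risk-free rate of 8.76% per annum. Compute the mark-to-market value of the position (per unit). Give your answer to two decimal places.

PV(remaining dividends) I = 7.29·e^(−0.0876·1/12) + 12.57·e^(−0.0876·2/12) = 19.6248
Current forward F = (S − I)·e^(rT) = (713.62 − 19.6248)·e^(0.0876·8/12) = 693.9952 × 1.060139 = 735.7314
Value (long) = (F − K)·e^(−rT) = (735.7314 − 757.13) × 0.943273 = -20.1847
Value = -C$20.18

-C$20.18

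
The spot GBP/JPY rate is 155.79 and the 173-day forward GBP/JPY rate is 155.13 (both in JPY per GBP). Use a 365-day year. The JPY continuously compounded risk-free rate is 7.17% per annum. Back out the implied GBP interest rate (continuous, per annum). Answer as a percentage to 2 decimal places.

F = S·e^((r_JPY − r_GBP)T) ⇒ r_GBP = r_JPY − ln(F/S)/T
ln(155.13/155.79) = -0.004245; /(173/365) = -0.008956
r_GBP = 0.0717 + 0.008956 = 0.080656
r_GBP = 8.07%

8.07%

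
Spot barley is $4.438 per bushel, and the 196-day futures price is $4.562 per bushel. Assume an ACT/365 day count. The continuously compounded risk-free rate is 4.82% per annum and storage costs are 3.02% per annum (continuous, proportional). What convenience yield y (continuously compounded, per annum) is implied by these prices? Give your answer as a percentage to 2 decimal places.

2.71%

F = S·e^((r+u−y)T) ⇒ (r+u−y) = ln(F/S)/T
ln(4.562/4.438) = 0.027557; /T ⇒ 0.051318
y = r + u − ln(F/S)/T = 0.0482 + 0.0302 − 0.051318 = 0.027082
y = 2.71%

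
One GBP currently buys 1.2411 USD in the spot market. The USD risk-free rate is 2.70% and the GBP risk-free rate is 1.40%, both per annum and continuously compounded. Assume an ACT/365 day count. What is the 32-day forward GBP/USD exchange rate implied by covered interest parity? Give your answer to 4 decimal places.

1.2425

F = S·e^((r_USD − r_GBP)T) = 1.2411 · e^((0.0270 − 0.0140) × 32/365)
= 1.2411 · e^0.001140 = 1.2411 × 1.001141
F = 1.2425 USD per GBP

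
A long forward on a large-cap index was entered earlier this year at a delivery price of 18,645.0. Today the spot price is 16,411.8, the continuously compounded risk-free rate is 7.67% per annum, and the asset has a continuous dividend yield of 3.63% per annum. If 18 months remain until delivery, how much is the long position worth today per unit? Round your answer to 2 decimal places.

-1076.62

Current fair forward for the remaining 18 months: F = S·e^((r − q)·T), (r − q) = 0.0767 − 0.0363 = 0.0404
F = 16411.8 · e^(0.0404 × 18/12) = 16411.8 × 1.06247384 = 17437.1082
Value of long forward = (F − K)·e^(−rT) = (17437.1082 − 18645.0) · e^(−0.0767·18/12)
= -1207.8918 × 0.89132158 = -1076.62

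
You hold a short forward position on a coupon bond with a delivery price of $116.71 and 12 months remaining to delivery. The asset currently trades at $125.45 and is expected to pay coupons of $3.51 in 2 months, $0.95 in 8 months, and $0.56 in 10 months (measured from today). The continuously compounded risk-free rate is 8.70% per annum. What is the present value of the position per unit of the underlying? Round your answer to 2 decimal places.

PV(remaining coupons) I = 3.51·e^(−0.0870·2/12) + 0.95·e^(−0.0870·8/12) + 0.56·e^(−0.0870·10/12) = 4.8768
Current forward F = (S − I)·e^(rT) = (125.45 − 4.8768)·e^(0.0870·12/12) = 120.5732 × 1.090897 = 131.5329
Value (long) = (F − K)·e^(−rT) = (131.5329 − 116.71) × 0.916677 = 13.5878
Short position value = −(long value) = -$13.59

-$13.59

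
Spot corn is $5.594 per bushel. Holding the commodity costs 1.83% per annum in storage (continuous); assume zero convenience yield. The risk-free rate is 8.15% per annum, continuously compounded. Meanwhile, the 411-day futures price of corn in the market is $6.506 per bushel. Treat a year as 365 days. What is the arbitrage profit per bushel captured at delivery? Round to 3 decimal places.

$0.247 per bushel

Fair futures: F* = S·e^(carry·T), with carry = (r + u) = 0.0815 + 0.0183 = 0.0998
F* = 5.594 · e^(0.0998 × 411/365) = 5.594 · e^0.112378 = 5.594 × 1.118936 = $6.2593
Market $6.506 > fair $6.2593: forward overpriced → cash-and-carry (buy spot, short the forward).
At maturity, profit = |F_mkt − F*| = |6.506 − 6.2593| = $0.247 per bushel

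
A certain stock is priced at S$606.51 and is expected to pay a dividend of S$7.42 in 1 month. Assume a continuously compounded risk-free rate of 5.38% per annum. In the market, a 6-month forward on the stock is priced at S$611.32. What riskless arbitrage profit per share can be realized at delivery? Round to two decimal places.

S$4.14 per share

PV(dividends) I = 7.42·e^(−0.0538·1/12) = 7.3868
Fair forward F* = (S − I)·e^(rT) = (606.51 − 7.3868)·e^0.026900 = 599.1232 × 1.027265 = 615.4583
Market S$611.32 < fair 615.4583: forward underpriced → reverse cash-and-carry (short the stock, invest proceeds at r, pay the dividends, go long the forward).
Profit at T = |F_mkt − F*| = |611.32 − 615.4583| = S$4.14 per share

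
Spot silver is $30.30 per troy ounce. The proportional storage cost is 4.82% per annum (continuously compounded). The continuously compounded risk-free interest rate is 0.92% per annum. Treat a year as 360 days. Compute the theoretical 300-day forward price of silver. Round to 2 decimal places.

Net carry = r + u − y = 0.0092 + 0.0482 − 0.0000 = 0.0574
F = S·e^((r+u−y)T) = 30.30 · e^(0.0574 × 300/360) = 30.30 · e^0.047833
= 30.30 × 1.048995 = $31.78 per troy ounce

$31.78 per troy ounce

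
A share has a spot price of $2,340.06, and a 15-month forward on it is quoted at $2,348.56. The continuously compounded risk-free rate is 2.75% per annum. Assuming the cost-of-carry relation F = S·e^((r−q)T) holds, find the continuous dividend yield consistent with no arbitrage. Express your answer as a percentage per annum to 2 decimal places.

2.46%

From F = S·e^((r−q)T): (r − q) = ln(F/S)/T
ln(2348.56/2340.06) = ln(1.003632) = 0.003625
(r − q) = 0.003625 / (15/12) = 0.002900
q = r − ln(F/S)/T = 0.0275 − 0.002900 = 0.024600
q = 2.46%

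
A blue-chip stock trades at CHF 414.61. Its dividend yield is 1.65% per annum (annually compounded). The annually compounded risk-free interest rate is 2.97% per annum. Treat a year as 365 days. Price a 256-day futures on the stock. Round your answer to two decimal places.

F = S · (1+r)^T / (1+q)^T
= 414.61 × 1.020739 / 1.011544 = 414.61 × 1.009090
F = CHF 418.38

CHF 418.38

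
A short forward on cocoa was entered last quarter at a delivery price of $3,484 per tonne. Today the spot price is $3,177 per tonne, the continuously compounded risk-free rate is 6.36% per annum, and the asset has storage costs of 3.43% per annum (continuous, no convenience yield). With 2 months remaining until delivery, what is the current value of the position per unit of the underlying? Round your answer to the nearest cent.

Current fair forward for the remaining 2 months: F = S·e^((r + u)·T), (r + u) = 0.0636 + 0.0343 = 0.0979
F = 3177 · e^(0.0979 × 2/12) = 3177 × 1.01645051 = 3229.2633
Value of long forward = (F − K)·e^(−rT) = (3229.2633 − 3484) · e^(−0.0636·2/12)
= -254.7367 × 0.98945598 = -252.05
Short position value = −(long value) = $252.05

$252.05 per tonne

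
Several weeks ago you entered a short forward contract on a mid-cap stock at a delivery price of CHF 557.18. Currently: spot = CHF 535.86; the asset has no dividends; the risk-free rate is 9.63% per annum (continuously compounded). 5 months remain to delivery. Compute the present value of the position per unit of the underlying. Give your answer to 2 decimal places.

-CHF 0.59

Current fair forward for the remaining 5 months: F = S·e^(r·T), r = 0.0963
F = 535.86 · e^(0.0963 × 5/12) = 535.86 × 1.040941 = 557.7986
Value of long forward = (F − K)·e^(−rT) = (557.7986 − 557.18) · e^(−0.0963·5/12)
= 0.6186 × 0.960669 = 0.59
Short position value = −(long value) = -CHF 0.59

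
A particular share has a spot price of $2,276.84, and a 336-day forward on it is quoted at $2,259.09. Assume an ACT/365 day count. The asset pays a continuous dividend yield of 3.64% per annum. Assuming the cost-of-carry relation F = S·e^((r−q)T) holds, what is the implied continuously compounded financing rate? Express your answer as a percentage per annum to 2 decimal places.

2.79%

From F = S·e^((r−q)T): (r − q) = ln(F/S)/T
ln(2259.09/2276.84) = ln(0.992204) = -0.007827
(r − q) = -0.007827 / (336/365) = -0.008503
r = ln(F/S)/T + q = -0.008503 + 0.0364 = 0.027897
r = 2.79%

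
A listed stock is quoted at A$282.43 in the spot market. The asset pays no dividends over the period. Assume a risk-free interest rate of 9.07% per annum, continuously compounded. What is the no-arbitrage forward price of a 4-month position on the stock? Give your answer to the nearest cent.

F = S·e^(rT) = 282.43 · e^(0.0907 × 4/12)
= 282.43 · e^0.030233 = 282.43 × 1.030695
F = A$291.10

A$291.10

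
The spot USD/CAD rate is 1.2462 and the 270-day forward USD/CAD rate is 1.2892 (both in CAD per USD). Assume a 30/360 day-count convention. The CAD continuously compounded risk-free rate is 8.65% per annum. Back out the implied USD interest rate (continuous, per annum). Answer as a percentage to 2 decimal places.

F = S·e^((r_CAD − r_USD)T) ⇒ r_USD = r_CAD − ln(F/S)/T
ln(1.2892/1.2462) = 0.033923; /(270/360) = 0.045231
r_USD = 0.0865 − 0.045231 = 0.041269
r_USD = 4.13%

4.13%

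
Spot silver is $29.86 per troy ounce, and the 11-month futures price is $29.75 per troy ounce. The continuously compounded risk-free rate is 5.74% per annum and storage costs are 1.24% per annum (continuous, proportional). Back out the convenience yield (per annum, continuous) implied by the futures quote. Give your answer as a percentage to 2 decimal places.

F = S·e^((r+u−y)T) ⇒ (r+u−y) = ln(F/S)/T
ln(29.75/29.86) = -0.003691; /T ⇒ -0.004027
y = r + u − ln(F/S)/T = 0.0574 + 0.0124 + 0.004027 = 0.073827
y = 7.38%

7.38%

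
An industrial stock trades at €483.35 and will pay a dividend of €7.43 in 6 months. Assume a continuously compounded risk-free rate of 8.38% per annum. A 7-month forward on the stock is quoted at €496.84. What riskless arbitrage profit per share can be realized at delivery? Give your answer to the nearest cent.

€3.24 per share

PV(dividends) I = 7.43·e^(−0.0838·6/12) = 7.1251
Fair forward F* = (S − I)·e^(rT) = (483.35 − 7.1251)·e^0.048883 = 476.2249 × 1.050097 = 500.0823
Market €496.84 < fair 500.0823: forward underpriced → reverse cash-and-carry (short the stock, invest proceeds at r, pay the dividends, go long the forward).
Profit at T = |F_mkt − F*| = |496.84 − 500.0823| = €3.24 per share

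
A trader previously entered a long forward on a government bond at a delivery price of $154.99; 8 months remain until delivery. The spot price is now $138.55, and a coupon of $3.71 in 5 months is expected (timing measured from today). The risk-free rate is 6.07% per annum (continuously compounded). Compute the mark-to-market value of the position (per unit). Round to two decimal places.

-$13.91

PV(remaining coupons) I = 3.71·e^(−0.0607·5/12) = 3.6173
Current forward F = (S − I)·e^(rT) = (138.55 − 3.6173)·e^(0.0607·8/12) = 134.9327 × 1.041297 = 140.5050
Value (long) = (F − K)·e^(−rT) = (140.5050 − 154.99) × 0.960341 = -13.9105
Value = -$13.91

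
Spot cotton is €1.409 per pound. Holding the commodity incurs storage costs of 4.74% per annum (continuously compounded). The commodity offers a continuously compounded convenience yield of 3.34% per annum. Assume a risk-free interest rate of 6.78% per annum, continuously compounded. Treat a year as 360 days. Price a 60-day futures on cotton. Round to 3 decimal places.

€1.428 per pound

Net carry = r + u − y = 0.0678 + 0.0474 − 0.0334 = 0.0818
F = S·e^((r+u−y)T) = 1.409 · e^(0.0818 × 60/360) = 1.409 · e^0.013633
= 1.409 × 1.013726 = €1.428 per pound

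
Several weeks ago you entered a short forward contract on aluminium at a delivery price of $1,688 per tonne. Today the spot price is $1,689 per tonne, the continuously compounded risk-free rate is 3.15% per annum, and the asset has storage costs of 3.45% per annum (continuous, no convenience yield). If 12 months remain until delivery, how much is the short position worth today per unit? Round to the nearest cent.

-$112.63 per tonne

Current fair forward for the remaining 12 months: F = S·e^((r + u)·T), (r + u) = 0.0315 + 0.0345 = 0.0660
F = 1689 · e^(0.0660 × 12/12) = 1689 × 1.06822672 = 1804.2349
Value of long forward = (F − K)·e^(−rT) = (1804.2349 − 1688) · e^(−0.0315·12/12)
= 116.2349 × 0.96899096 = 112.63
Short position value = −(long value) = -$112.63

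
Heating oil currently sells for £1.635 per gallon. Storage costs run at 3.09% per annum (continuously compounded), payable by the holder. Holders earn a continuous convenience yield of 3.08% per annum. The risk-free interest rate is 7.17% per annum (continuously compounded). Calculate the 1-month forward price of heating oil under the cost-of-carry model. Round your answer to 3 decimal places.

Net carry = r + u − y = 0.0717 + 0.0309 − 0.0308 = 0.0718
F = S·e^((r+u−y)T) = 1.635 · e^(0.0718 × 1/12) = 1.635 · e^0.005983
= 1.635 × 1.006001 = £1.645 per gallon

£1.645 per gallon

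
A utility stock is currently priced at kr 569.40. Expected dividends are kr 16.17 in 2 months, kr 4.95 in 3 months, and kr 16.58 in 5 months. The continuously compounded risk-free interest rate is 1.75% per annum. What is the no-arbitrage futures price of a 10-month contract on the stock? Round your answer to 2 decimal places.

PV(dividends) I = 16.17·e^(−0.0175·2/12) + 4.95·e^(−0.0175·3/12) + 16.58·e^(−0.0175·5/12)
I = 16.1229 + 4.9284 + 16.4595 = 37.5108
F = (S − I)·e^(rT) = (569.40 − 37.5108) · e^(0.0175·10/12)
= 531.8892 · e^0.014583 = 531.8892 × 1.014690 = kr 539.70

kr 539.70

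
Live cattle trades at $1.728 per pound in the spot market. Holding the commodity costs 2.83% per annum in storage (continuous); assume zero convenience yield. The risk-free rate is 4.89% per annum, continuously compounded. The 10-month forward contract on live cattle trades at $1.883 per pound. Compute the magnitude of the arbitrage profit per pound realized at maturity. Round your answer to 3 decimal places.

Fair forward: F* = S·e^(carry·T), with carry = (r + u) = 0.0489 + 0.0283 = 0.0772
F* = 1.728 · e^(0.0772 × 10/12) = 1.728 · e^0.064333 = 1.728 × 1.066447 = $1.8428
Market $1.883 > fair $1.8428: forward overpriced → cash-and-carry (buy spot, short the forward).
At maturity, profit = |F_mkt − F*| = |1.883 − 1.8428| = $0.040 per pound

$0.040 per pound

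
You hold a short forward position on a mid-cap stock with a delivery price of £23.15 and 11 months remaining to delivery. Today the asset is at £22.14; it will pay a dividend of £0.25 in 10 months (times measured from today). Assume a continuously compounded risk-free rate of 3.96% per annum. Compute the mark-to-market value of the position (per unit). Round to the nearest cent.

£0.43

PV(remaining dividends) I = 0.25·e^(−0.0396·10/12) = 0.2419
Current forward F = (S − I)·e^(rT) = (22.14 − 0.2419)·e^(0.0396·11/12) = 21.8981 × 1.036967 = 22.7076
Value (long) = (F − K)·e^(−rT) = (22.7076 − 23.15) × 0.964351 = -0.4266
Short position value = −(long value) = £0.43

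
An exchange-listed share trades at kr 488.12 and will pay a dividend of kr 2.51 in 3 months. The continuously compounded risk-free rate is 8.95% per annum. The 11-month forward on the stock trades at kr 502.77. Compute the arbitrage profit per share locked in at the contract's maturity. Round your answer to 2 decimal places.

kr 24.42 per share

PV(dividends) I = 2.51·e^(−0.0895·3/12) = 2.4545
Fair forward F* = (S − I)·e^(rT) = (488.12 − 2.4545)·e^0.082042 = 485.6655 × 1.085501 = 527.1904
Market kr 502.77 < fair 527.1904: forward underpriced → reverse cash-and-carry (short the stock, invest proceeds at r, pay the dividends, go long the forward).
Profit at T = |F_mkt − F*| = |502.77 − 527.1904| = kr 24.42 per share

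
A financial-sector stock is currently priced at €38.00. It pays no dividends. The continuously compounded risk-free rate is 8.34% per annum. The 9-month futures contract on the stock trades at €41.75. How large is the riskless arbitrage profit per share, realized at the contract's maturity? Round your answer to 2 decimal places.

Fair futures: F* = S·e^(carry·T), with carry = r = 0.0834
F* = 38.00 · e^(0.0834 × 9/12) = 38.00 · e^0.062550 = 38.00 × 1.064548 = €40.4528
Market €41.75 > fair €40.4528: forward overpriced → cash-and-carry (buy spot, short the forward).
At maturity, profit = |F_mkt − F*| = |41.75 − 40.4528| = €1.30 per share

€1.30 per share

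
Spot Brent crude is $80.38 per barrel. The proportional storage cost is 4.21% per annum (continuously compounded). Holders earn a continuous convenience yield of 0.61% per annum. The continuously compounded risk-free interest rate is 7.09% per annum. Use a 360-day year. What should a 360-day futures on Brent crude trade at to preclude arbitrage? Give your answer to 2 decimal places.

$89.45 per barrel

Net carry = r + u − y = 0.0709 + 0.0421 − 0.0061 = 0.1069
F = S·e^((r+u−y)T) = 80.38 · e^(0.1069 × 360/360) = 80.38 · e^0.106900
= 80.38 × 1.112823 = $89.45 per barrel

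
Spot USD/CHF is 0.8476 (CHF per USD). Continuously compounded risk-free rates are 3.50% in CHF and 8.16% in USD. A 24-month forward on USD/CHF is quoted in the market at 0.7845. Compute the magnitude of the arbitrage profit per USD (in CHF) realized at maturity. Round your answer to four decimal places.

0.0123 per USD (in CHF)

Fair forward: F* = S·e^(carry·T), with carry = (r_CHF − r_USD) = 0.0350 − 0.0816 = -0.0466
F* = 0.8476 · e^(-0.0466 × 24/12) = 0.8476 · e^-0.093200 = 0.8476 × 0.911011 = 0.7722
Market 0.7845 > fair 0.7722: forward overpriced → cash-and-carry (buy spot, short the forward).
At maturity, profit = |F_mkt − F*| = |0.7845 − 0.7722| = 0.0123 per USD (in CHF)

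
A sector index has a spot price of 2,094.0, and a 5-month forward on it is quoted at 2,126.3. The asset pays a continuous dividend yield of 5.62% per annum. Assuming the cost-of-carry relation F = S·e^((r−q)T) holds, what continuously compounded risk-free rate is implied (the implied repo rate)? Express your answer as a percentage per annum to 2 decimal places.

From F = S·e^((r−q)T): (r − q) = ln(F/S)/T
ln(2126.3/2094.0) = ln(1.015425) = 0.015307
(r − q) = 0.015307 / (5/12) = 0.036737
r = ln(F/S)/T + q = 0.036737 + 0.0562 = 0.092937
r = 9.29%

9.29%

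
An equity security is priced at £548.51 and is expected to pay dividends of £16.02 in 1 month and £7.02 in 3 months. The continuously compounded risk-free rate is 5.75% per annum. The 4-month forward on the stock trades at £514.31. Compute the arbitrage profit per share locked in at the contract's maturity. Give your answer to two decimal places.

£21.51 per share

PV(dividends) I = 16.02·e^(−0.0575·1/12) + 7.02·e^(−0.0575·3/12) = 22.8632
Fair forward F* = (S − I)·e^(rT) = (548.51 − 22.8632)·e^0.019167 = 525.6468 × 1.019352 = 535.8191
Market £514.31 < fair 535.8191: forward underpriced → reverse cash-and-carry (short the stock, invest proceeds at r, pay the dividends, go long the forward).
Profit at T = |F_mkt − F*| = |514.31 − 535.8191| = £21.51 per share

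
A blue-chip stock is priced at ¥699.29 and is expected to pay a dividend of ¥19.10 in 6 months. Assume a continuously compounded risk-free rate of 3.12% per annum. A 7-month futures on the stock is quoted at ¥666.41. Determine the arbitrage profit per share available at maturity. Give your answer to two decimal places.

¥26.57 per share

PV(dividends) I = 19.10·e^(−0.0312·6/12) = 18.8044
Fair futures F* = (S − I)·e^(rT) = (699.29 − 18.8044)·e^0.018200 = 680.4856 × 1.018367 = 692.9841
Market ¥666.41 < fair 692.9841: forward underpriced → reverse cash-and-carry (short the stock, invest proceeds at r, pay the dividends, go long the forward).
Profit at T = |F_mkt − F*| = |666.41 − 692.9841| = ¥26.57 per share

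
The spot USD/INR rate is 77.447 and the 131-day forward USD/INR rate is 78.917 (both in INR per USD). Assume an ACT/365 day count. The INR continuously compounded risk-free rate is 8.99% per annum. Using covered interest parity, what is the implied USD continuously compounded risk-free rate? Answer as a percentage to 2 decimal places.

F = S·e^((r_INR − r_USD)T) ⇒ r_USD = r_INR − ln(F/S)/T
ln(78.917/77.447) = 0.018803; /(131/365) = 0.052390
r_USD = 0.0899 − 0.052390 = 0.037510
r_USD = 3.75%

3.75%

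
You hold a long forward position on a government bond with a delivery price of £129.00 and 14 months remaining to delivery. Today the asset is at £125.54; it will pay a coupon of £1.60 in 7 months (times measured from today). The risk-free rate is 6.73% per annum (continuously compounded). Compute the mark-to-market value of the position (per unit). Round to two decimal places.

PV(remaining coupons) I = 1.60·e^(−0.0673·7/12) = 1.5384
Current forward F = (S − I)·e^(rT) = (125.54 − 1.5384)·e^(0.0673·14/12) = 124.0016 × 1.081681 = 134.1302
Value (long) = (F − K)·e^(−rT) = (134.1302 − 129.00) × 0.924487 = 4.7428
Value = £4.74

£4.74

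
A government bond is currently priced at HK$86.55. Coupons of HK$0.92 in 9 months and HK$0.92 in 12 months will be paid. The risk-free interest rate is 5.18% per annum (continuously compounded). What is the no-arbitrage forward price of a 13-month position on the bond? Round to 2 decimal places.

HK$89.69

PV(coupons) I = 0.92·e^(−0.0518·9/12) + 0.92·e^(−0.0518·12/12)
I = 0.8849 + 0.8736 = 1.7585
F = (S − I)·e^(rT) = (86.55 − 1.7585) · e^(0.0518·13/12)
= 84.7915 · e^0.056117 = 84.7915 × 1.057721 = HK$89.69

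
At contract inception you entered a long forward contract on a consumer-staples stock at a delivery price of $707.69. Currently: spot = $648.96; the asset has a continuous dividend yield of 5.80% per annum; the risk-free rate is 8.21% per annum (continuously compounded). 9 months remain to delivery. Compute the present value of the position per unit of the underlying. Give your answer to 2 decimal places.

Current fair forward for the remaining 9 months: F = S·e^((r − q)·T), (r − q) = 0.0821 − 0.0580 = 0.0241
F = 648.96 · e^(0.0241 × 9/12) = 648.96 × 1.018239 = 660.7964
Value of long forward = (F − K)·e^(−rT) = (660.7964 − 707.69) · e^(−0.0821·9/12)
= -46.8936 × 0.940282 = -44.09

-$44.09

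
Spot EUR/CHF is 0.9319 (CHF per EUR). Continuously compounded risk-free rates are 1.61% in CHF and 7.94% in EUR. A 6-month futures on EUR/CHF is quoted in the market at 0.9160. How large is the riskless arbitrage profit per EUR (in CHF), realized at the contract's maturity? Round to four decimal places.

0.0131 per EUR (in CHF)

Fair futures: F* = S·e^(carry·T), with carry = (r_CHF − r_EUR) = 0.0161 − 0.0794 = -0.0633
F* = 0.9319 · e^(-0.0633 × 6/12) = 0.9319 · e^-0.031650 = 0.9319 × 0.968846 = 0.9029
Market 0.9160 > fair 0.9029: forward overpriced → cash-and-carry (buy spot, short the forward).
At maturity, profit = |F_mkt − F*| = |0.9160 − 0.9029| = 0.0131 per EUR (in CHF)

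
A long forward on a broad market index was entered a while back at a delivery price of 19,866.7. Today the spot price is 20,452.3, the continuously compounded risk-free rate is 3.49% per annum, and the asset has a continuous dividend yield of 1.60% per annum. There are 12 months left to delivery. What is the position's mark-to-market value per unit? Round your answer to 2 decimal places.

942.36

Current fair forward for the remaining 12 months: F = S·e^((r − q)·T), (r − q) = 0.0349 − 0.0160 = 0.0189
F = 20452.3 · e^(0.0189 × 12/12) = 20452.3 × 1.01907974 = 20842.5246
Value of long forward = (F − K)·e^(−rT) = (20842.5246 − 19866.7) · e^(−0.0349·12/12)
= 975.8246 × 0.96570198 = 942.36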